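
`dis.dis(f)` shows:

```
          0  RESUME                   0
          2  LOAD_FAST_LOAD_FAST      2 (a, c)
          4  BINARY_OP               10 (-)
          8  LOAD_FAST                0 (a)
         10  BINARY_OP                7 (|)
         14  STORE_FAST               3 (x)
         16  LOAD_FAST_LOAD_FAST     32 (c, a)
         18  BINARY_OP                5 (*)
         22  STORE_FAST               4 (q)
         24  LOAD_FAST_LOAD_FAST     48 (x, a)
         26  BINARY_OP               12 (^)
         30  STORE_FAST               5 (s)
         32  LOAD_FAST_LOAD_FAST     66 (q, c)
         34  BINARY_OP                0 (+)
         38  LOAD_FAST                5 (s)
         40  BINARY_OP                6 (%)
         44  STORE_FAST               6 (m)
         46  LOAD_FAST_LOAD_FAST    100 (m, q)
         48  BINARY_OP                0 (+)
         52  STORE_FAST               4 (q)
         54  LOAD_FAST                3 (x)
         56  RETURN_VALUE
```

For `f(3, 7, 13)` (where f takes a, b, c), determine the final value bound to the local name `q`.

31

LOAD_FAST_LOAD_FAST a,c → push 3,13. Stack: [3, 13]
BINARY_OP - → 3 - 13 = -10. Stack: [-10]
LOAD_FAST a → push 3. Stack: [-10, 3]
BINARY_OP | → -10 | 3 = -9. Stack: [-9]
STORE_FAST x → x=-9. Stack: []
LOAD_FAST_LOAD_FAST c,a → push 13,3. Stack: [13, 3]
BINARY_OP * → 13 * 3 = 39. Stack: [39]
STORE_FAST q → q=39. Stack: []
LOAD_FAST_LOAD_FAST x,a → push -9,3. Stack: [-9, 3]
BINARY_OP ^ → -9 ^ 3 = -12. Stack: [-12]
STORE_FAST s → s=-12. Stack: []
LOAD_FAST_LOAD_FAST q,c → push 39,13. Stack: [39, 13]
BINARY_OP + → 39 + 13 = 52. Stack: [52]
LOAD_FAST s → push -12. Stack: [52, -12]
BINARY_OP % → 52 % -12 = -8. Stack: [-8]
STORE_FAST m → m=-8. Stack: []
LOAD_FAST_LOAD_FAST m,q → push -8,39. Stack: [-8, 39]
BINARY_OP + → -8 + 39 = 31. Stack: [31]
STORE_FAST q → q=31. Stack: []
LOAD_FAST x → push -9. Stack: [-9]
RETURN_VALUE → return -9.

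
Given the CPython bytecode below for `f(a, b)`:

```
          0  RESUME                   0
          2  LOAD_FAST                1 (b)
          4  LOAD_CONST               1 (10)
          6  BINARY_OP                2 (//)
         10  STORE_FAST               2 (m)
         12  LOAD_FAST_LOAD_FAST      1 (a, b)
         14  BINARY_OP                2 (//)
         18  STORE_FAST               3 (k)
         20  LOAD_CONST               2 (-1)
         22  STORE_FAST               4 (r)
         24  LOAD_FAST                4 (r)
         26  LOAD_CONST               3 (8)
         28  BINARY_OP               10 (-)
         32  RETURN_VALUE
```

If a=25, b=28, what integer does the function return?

-9

LOAD_FAST b → push 28. Stack: [28]
LOAD_CONST → push 10. Stack: [28, 10]
BINARY_OP // → 28 // 10 = 2. Stack: [2]
STORE_FAST m → m=2. Stack: []
LOAD_FAST_LOAD_FAST a,b → push 25,28. Stack: [25, 28]
BINARY_OP // → 25 // 28 = 0. Stack: [0]
STORE_FAST k → k=0. Stack: []
LOAD_CONST → push -1. Stack: [-1]
STORE_FAST r → r=-1. Stack: []
LOAD_FAST r → push -1. Stack: [-1]
LOAD_CONST → push 8. Stack: [-1, 8]
BINARY_OP - → -1 - 8 = -9. Stack: [-9]
RETURN_VALUE → return -9.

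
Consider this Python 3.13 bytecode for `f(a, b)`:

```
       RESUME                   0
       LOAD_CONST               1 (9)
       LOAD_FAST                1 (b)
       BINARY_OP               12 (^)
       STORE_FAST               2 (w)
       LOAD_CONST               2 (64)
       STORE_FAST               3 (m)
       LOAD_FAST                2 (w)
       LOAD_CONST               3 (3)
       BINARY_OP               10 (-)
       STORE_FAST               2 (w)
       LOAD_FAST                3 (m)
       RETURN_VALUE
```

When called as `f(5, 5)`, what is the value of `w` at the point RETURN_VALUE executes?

9

LOAD_CONST → push 9. Stack: [9]
LOAD_FAST b → push 5. Stack: [9, 5]
BINARY_OP ^ → 9 ^ 5 = 12. Stack: [12]
STORE_FAST w → w=12. Stack: []
LOAD_CONST → push 64. Stack: [64]
STORE_FAST m → m=64. Stack: []
LOAD_FAST w → push 12. Stack: [12]
LOAD_CONST → push 3. Stack: [12, 3]
BINARY_OP - → 12 - 3 = 9. Stack: [9]
STORE_FAST w → w=9. Stack: []
LOAD_FAST m → push 64. Stack: [64]
RETURN_VALUE → return 64.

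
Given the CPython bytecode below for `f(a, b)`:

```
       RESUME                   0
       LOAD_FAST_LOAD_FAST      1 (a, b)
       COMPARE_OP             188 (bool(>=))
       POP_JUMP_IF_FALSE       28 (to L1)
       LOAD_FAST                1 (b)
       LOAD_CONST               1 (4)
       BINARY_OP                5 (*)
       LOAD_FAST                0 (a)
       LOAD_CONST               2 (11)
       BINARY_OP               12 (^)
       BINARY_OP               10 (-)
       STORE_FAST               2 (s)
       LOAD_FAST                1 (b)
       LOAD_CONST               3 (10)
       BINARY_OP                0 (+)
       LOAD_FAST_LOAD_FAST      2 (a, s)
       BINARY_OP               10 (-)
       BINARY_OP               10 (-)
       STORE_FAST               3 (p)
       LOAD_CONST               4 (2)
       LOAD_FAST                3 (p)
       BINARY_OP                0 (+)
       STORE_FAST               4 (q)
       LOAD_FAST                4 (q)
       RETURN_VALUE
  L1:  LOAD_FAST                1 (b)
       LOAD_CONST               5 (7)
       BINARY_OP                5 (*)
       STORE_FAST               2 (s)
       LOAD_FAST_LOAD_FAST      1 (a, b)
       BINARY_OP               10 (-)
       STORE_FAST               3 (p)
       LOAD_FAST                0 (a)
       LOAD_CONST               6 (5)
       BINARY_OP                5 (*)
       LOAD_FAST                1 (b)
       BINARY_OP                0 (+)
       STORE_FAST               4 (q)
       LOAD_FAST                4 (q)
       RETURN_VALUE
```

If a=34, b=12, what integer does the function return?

LOAD_FAST_LOAD_FAST a,b → push 34,12. Stack: [34, 12]
COMPARE_OP bool(>=) → 34 vs 12 = True. Stack: [True]
POP_JUMP_IF_FALSE → pop True; no jump. Stack: []
LOAD_FAST b → push 12. Stack: [12]
LOAD_CONST → push 4. Stack: [12, 4]
BINARY_OP * → 12 * 4 = 48. Stack: [48]
LOAD_FAST a → push 34. Stack: [48, 34]
LOAD_CONST → push 11. Stack: [48, 34, 11]
BINARY_OP ^ → 34 ^ 11 = 41. Stack: [48, 41]
BINARY_OP - → 48 - 41 = 7. Stack: [7]
STORE_FAST s → s=7. Stack: []
LOAD_FAST b → push 12. Stack: [12]
LOAD_CONST → push 10. Stack: [12, 10]
BINARY_OP + → 12 + 10 = 22. Stack: [22]
LOAD_FAST_LOAD_FAST a,s → push 34,7. Stack: [22, 34, 7]
BINARY_OP - → 34 - 7 = 27. Stack: [22, 27]
BINARY_OP - → 22 - 27 = -5. Stack: [-5]
STORE_FAST p → p=-5. Stack: []
LOAD_CONST → push 2. Stack: [2]
LOAD_FAST p → push -5. Stack: [2, -5]
BINARY_OP + → 2 + -5 = -3. Stack: [-3]
STORE_FAST q → q=-3. Stack: []
LOAD_FAST q → push -3. Stack: [-3]
RETURN_VALUE → return -3.

-3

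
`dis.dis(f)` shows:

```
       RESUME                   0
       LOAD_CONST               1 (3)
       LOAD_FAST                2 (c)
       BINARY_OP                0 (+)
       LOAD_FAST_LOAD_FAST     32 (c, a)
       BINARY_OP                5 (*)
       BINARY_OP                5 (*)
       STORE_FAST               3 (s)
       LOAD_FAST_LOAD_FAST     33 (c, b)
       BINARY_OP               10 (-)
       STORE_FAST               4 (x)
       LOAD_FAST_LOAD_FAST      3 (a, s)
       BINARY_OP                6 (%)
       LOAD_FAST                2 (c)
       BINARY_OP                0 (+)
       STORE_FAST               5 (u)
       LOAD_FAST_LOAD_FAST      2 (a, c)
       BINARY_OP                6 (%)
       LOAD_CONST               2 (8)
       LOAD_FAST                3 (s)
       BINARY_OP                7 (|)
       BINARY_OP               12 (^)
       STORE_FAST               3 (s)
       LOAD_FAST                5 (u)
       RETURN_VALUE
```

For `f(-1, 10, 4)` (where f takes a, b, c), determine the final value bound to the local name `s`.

LOAD_CONST → push 3. Stack: [3]
LOAD_FAST c → push 4. Stack: [3, 4]
BINARY_OP + → 3 + 4 = 7. Stack: [7]
LOAD_FAST_LOAD_FAST c,a → push 4,-1. Stack: [7, 4, -1]
BINARY_OP * → 4 * -1 = -4. Stack: [7, -4]
BINARY_OP * → 7 * -4 = -28. Stack: [-28]
STORE_FAST s → s=-28. Stack: []
LOAD_FAST_LOAD_FAST c,b → push 4,10. Stack: [4, 10]
BINARY_OP - → 4 - 10 = -6. Stack: [-6]
STORE_FAST x → x=-6. Stack: []
LOAD_FAST_LOAD_FAST a,s → push -1,-28. Stack: [-1, -28]
BINARY_OP % → -1 % -28 = -1. Stack: [-1]
LOAD_FAST c → push 4. Stack: [-1, 4]
BINARY_OP + → -1 + 4 = 3. Stack: [3]
STORE_FAST u → u=3. Stack: []
LOAD_FAST_LOAD_FAST a,c → push -1,4. Stack: [-1, 4]
BINARY_OP % → -1 % 4 = 3. Stack: [3]
LOAD_CONST → push 8. Stack: [3, 8]
LOAD_FAST s → push -28. Stack: [3, 8, -28]
BINARY_OP | → 8 | -28 = -20. Stack: [3, -20]
BINARY_OP ^ → 3 ^ -20 = -17. Stack: [-17]
STORE_FAST s → s=-17. Stack: []
LOAD_FAST u → push 3. Stack: [3]
RETURN_VALUE → return 3.

-17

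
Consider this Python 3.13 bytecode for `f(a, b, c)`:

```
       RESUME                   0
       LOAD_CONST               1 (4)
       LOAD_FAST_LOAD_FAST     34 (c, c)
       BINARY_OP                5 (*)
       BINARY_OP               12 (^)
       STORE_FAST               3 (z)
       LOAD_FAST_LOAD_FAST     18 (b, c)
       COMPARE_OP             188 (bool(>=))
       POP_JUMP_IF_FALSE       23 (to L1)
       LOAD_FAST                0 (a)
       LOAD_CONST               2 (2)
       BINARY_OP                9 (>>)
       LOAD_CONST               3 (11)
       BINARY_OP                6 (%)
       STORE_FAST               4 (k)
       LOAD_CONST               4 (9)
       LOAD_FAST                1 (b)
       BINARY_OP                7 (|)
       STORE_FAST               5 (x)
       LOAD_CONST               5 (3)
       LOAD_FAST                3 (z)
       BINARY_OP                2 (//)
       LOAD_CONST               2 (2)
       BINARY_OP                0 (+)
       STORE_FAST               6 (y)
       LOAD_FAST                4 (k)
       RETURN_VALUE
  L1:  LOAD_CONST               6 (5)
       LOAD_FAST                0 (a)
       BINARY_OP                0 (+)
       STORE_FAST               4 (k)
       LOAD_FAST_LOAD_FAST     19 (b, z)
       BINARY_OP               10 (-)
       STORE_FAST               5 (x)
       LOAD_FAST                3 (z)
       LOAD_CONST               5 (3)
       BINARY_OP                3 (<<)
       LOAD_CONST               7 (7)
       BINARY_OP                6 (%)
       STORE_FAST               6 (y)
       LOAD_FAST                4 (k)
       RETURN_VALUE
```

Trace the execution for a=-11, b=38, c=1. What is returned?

LOAD_CONST → push 4. Stack: [4]
LOAD_FAST_LOAD_FAST c,c → push 1,1. Stack: [4, 1, 1]
BINARY_OP * → 1 * 1 = 1. Stack: [4, 1]
BINARY_OP ^ → 4 ^ 1 = 5. Stack: [5]
STORE_FAST z → z=5. Stack: []
LOAD_FAST_LOAD_FAST b,c → push 38,1. Stack: [38, 1]
COMPARE_OP bool(>=) → 38 vs 1 = True. Stack: [True]
POP_JUMP_IF_FALSE → pop True; no jump. Stack: []
LOAD_FAST a → push -11. Stack: [-11]
LOAD_CONST → push 2. Stack: [-11, 2]
BINARY_OP >> → -11 >> 2 = -3. Stack: [-3]
LOAD_CONST → push 11. Stack: [-3, 11]
BINARY_OP % → -3 % 11 = 8. Stack: [8]
STORE_FAST k → k=8. Stack: []
LOAD_CONST → push 9. Stack: [9]
LOAD_FAST b → push 38. Stack: [9, 38]
BINARY_OP | → 9 | 38 = 47. Stack: [47]
STORE_FAST x → x=47. Stack: []
LOAD_CONST → push 3. Stack: [3]
LOAD_FAST z → push 5. Stack: [3, 5]
BINARY_OP // → 3 // 5 = 0. Stack: [0]
LOAD_CONST → push 2. Stack: [0, 2]
BINARY_OP + → 0 + 2 = 2. Stack: [2]
STORE_FAST y → y=2. Stack: []
LOAD_FAST k → push 8. Stack: [8]
RETURN_VALUE → return 8.

8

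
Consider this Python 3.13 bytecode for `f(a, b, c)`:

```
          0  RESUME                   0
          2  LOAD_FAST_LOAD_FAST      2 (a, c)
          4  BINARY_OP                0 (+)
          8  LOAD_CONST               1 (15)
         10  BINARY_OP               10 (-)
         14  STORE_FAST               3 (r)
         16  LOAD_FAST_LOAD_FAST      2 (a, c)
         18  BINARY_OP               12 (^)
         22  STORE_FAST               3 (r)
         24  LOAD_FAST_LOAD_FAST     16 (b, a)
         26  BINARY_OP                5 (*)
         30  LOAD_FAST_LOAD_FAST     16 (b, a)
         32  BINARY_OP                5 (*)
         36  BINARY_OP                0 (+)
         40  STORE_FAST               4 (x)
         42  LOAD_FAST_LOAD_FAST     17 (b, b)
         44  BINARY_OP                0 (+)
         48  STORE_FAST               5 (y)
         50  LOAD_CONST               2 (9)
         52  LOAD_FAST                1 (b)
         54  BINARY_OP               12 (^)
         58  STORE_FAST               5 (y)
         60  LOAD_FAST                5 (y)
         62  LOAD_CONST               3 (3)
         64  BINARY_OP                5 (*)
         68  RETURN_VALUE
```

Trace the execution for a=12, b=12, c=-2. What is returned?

15

LOAD_FAST_LOAD_FAST a,c → push 12,-2. Stack: [12, -2]
BINARY_OP + → 12 + -2 = 10. Stack: [10]
LOAD_CONST → push 15. Stack: [10, 15]
BINARY_OP - → 10 - 15 = -5. Stack: [-5]
STORE_FAST r → r=-5. Stack: []
LOAD_FAST_LOAD_FAST a,c → push 12,-2. Stack: [12, -2]
BINARY_OP ^ → 12 ^ -2 = -14. Stack: [-14]
STORE_FAST r → r=-14. Stack: []
LOAD_FAST_LOAD_FAST b,a → push 12,12. Stack: [12, 12]
BINARY_OP * → 12 * 12 = 144. Stack: [144]
LOAD_FAST_LOAD_FAST b,a → push 12,12. Stack: [144, 12, 12]
BINARY_OP * → 12 * 12 = 144. Stack: [144, 144]
BINARY_OP + → 144 + 144 = 288. Stack: [288]
STORE_FAST x → x=288. Stack: []
LOAD_FAST_LOAD_FAST b,b → push 12,12. Stack: [12, 12]
BINARY_OP + → 12 + 12 = 24. Stack: [24]
STORE_FAST y → y=24. Stack: []
LOAD_CONST → push 9. Stack: [9]
LOAD_FAST b → push 12. Stack: [9, 12]
BINARY_OP ^ → 9 ^ 12 = 5. Stack: [5]
STORE_FAST y → y=5. Stack: []
LOAD_FAST y → push 5. Stack: [5]
LOAD_CONST → push 3. Stack: [5, 3]
BINARY_OP * → 5 * 3 = 15. Stack: [15]
RETURN_VALUE → return 15.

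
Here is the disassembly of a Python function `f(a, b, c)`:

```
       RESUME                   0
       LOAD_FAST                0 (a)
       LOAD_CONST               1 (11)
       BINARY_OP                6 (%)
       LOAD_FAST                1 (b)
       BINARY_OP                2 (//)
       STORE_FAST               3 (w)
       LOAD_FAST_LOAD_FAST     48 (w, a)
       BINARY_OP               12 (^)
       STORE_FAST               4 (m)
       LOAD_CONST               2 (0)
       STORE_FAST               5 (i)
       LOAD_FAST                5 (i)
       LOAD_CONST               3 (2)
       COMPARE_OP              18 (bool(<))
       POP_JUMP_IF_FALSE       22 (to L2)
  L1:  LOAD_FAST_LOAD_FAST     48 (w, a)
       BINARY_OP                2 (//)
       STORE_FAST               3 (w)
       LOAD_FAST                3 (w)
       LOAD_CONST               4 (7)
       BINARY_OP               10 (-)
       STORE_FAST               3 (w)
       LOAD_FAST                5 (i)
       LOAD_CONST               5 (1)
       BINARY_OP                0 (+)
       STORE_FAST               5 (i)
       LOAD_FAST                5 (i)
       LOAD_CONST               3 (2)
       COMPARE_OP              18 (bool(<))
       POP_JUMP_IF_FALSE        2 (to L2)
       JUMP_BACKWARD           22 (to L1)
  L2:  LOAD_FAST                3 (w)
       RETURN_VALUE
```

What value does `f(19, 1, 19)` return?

LOAD_FAST a → push 19. Stack: [19]
LOAD_CONST → push 11. Stack: [19, 11]
BINARY_OP % → 19 % 11 = 8. Stack: [8]
LOAD_FAST b → push 1. Stack: [8, 1]
BINARY_OP // → 8 // 1 = 8. Stack: [8]
STORE_FAST w → w=8. Stack: []
LOAD_FAST_LOAD_FAST w,a → push 8,19. Stack: [8, 19]
BINARY_OP ^ → 8 ^ 19 = 27. Stack: [27]
STORE_FAST m → m=27. Stack: []
LOAD_CONST → push 0. Stack: [0]
STORE_FAST i → i=0. Stack: []
LOAD_FAST i → push 0. Stack: [0]
LOAD_CONST → push 2. Stack: [0, 2]
COMPARE_OP bool(<) → 0 vs 2 = True. Stack: [True]
POP_JUMP_IF_FALSE → pop True; no jump. Stack: []
LOAD_FAST_LOAD_FAST w,a → push 8,19. Stack: [8, 19]
BINARY_OP // → 8 // 19 = 0. Stack: [0]
STORE_FAST w → w=0. Stack: []
LOAD_FAST w → push 0. Stack: [0]
LOAD_CONST → push 7. Stack: [0, 7]
BINARY_OP - → 0 - 7 = -7. Stack: [-7]
STORE_FAST w → w=-7. Stack: []
LOAD_FAST i → push 0. Stack: [0]
LOAD_CONST → push 1. Stack: [0, 1]
BINARY_OP + → 0 + 1 = 1. Stack: [1]
STORE_FAST i → i=1. Stack: []
LOAD_FAST i → push 1. Stack: [1]
LOAD_CONST → push 2. Stack: [1, 2]
COMPARE_OP bool(<) → 1 vs 2 = True. Stack: [True]
POP_JUMP_IF_FALSE → pop True; no jump. Stack: []
LOAD_FAST_LOAD_FAST w,a → push -7,19. Stack: [-7, 19]
BINARY_OP // → -7 // 19 = -1. Stack: [-1]
STORE_FAST w → w=-1. Stack: []
LOAD_FAST w → push -1. Stack: [-1]
LOAD_CONST → push 7. Stack: [-1, 7]
BINARY_OP - → -1 - 7 = -8. Stack: [-8]
STORE_FAST w → w=-8. Stack: []
LOAD_FAST i → push 1. Stack: [1]
LOAD_CONST → push 1. Stack: [1, 1]
BINARY_OP + → 1 + 1 = 2. Stack: [2]
STORE_FAST i → i=2. Stack: []
LOAD_FAST i → push 2. Stack: [2]
LOAD_CONST → push 2. Stack: [2, 2]
COMPARE_OP bool(<) → 2 vs 2 = False. Stack: [False]
POP_JUMP_IF_FALSE → pop False; jump. Stack: []
LOAD_FAST w → push -8. Stack: [-8]
RETURN_VALUE → return -8.

-8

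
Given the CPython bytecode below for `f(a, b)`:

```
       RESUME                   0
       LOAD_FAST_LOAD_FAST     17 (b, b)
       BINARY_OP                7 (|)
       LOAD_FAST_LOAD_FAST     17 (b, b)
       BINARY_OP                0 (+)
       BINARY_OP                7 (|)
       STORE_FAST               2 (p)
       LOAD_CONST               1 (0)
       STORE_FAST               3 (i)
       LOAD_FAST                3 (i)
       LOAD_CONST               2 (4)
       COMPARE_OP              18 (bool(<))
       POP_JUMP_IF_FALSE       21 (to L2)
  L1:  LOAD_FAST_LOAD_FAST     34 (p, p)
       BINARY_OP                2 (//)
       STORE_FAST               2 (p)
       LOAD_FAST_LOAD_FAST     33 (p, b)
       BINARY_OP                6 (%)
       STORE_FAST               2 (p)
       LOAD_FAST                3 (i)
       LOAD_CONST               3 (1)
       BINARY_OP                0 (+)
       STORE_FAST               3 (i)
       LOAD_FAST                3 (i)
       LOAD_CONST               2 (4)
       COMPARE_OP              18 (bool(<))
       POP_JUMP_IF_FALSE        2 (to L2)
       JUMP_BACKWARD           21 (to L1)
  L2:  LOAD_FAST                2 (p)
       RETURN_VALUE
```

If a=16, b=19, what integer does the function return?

1

LOAD_FAST_LOAD_FAST b,b → push 19,19
BINARY_OP | → 19 | 19 = 19
LOAD_FAST_LOAD_FAST b,b → push 19,19
BINARY_OP + → 19 + 19 = 38
BINARY_OP | → 19 | 38 = 55
STORE_FAST p → p=55
LOAD_CONST → push 0
STORE_FAST i → i=0
LOAD_FAST i → push 0
LOAD_CONST → push 4
COMPARE_OP bool(<) → 0 vs 4 = True
POP_JUMP_IF_FALSE → pop True; no jump
LOAD_FAST_LOAD_FAST p,p → push 55,55
BINARY_OP // → 55 // 55 = 1
STORE_FAST p → p=1
LOAD_FAST_LOAD_FAST p,b → push 1,19
BINARY_OP % → 1 % 19 = 1
STORE_FAST p → p=1
LOAD_FAST i → push 0
LOAD_CONST → push 1
BINARY_OP + → 0 + 1 = 1
STORE_FAST i → i=1
LOAD_FAST i → push 1
LOAD_CONST → push 4
COMPARE_OP bool(<) → 1 vs 4 = True
POP_JUMP_IF_FALSE → pop True; no jump
LOAD_FAST_LOAD_FAST p,p → push 1,1
BINARY_OP // → 1 // 1 = 1
STORE_FAST p → p=1
LOAD_FAST_LOAD_FAST p,b → push 1,19
BINARY_OP % → 1 % 19 = 1
STORE_FAST p → p=1
LOAD_FAST i → push 1
LOAD_CONST → push 1
BINARY_OP + → 1 + 1 = 2
STORE_FAST i → i=2
LOAD_FAST i → push 2
LOAD_CONST → push 4
COMPARE_OP bool(<) → 2 vs 4 = True
POP_JUMP_IF_FALSE → pop True; no jump
LOAD_FAST_LOAD_FAST p,p → push 1,1
BINARY_OP // → 1 // 1 = 1
STORE_FAST p → p=1
LOAD_FAST_LOAD_FAST p,b → push 1,19
BINARY_OP % → 1 % 19 = 1
STORE_FAST p → p=1
LOAD_FAST i → push 2
LOAD_CONST → push 1
BINARY_OP + → 2 + 1 = 3
STORE_FAST i → i=3
LOAD_FAST i → push 3
LOAD_CONST → push 4
COMPARE_OP bool(<) → 3 vs 4 = True
POP_JUMP_IF_FALSE → pop True; no jump
LOAD_FAST_LOAD_FAST p,p → push 1,1
BINARY_OP // → 1 // 1 = 1
STORE_FAST p → p=1
LOAD_FAST_LOAD_FAST p,b → push 1,19
BINARY_OP % → 1 % 19 = 1
STORE_FAST p → p=1
LOAD_FAST i → push 3
LOAD_CONST → push 1
BINARY_OP + → 3 + 1 = 4
STORE_FAST i → i=4
LOAD_FAST i → push 4
LOAD_CONST → push 4
COMPARE_OP bool(<) → 4 vs 4 = False
POP_JUMP_IF_FALSE → pop False; jump
LOAD_FAST p → push 1
RETURN_VALUE → return 1.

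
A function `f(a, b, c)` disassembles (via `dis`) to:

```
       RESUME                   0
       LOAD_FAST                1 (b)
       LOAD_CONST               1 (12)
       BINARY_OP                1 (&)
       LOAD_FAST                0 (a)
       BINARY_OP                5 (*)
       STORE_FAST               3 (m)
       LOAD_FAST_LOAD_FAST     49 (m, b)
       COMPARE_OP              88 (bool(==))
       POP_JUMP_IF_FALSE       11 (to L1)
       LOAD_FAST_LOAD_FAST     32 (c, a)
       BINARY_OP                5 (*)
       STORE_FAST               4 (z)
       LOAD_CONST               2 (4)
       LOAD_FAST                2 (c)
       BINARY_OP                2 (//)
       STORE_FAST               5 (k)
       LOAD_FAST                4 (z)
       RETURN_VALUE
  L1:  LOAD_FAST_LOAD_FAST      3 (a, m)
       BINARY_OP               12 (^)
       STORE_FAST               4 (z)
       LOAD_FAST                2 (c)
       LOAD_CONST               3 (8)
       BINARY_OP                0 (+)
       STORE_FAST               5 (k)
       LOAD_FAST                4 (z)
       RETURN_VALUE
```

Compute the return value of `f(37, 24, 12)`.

LOAD_FAST b → push 24. Stack: [24]
LOAD_CONST → push 12. Stack: [24, 12]
BINARY_OP & → 24 & 12 = 8. Stack: [8]
LOAD_FAST a → push 37. Stack: [8, 37]
BINARY_OP * → 8 * 37 = 296. Stack: [296]
STORE_FAST m → m=296. Stack: []
LOAD_FAST_LOAD_FAST m,b → push 296,24. Stack: [296, 24]
COMPARE_OP bool(==) → 296 vs 24 = False. Stack: [False]
POP_JUMP_IF_FALSE → pop False; jump. Stack: []
LOAD_FAST_LOAD_FAST a,m → push 37,296. Stack: [37, 296]
BINARY_OP ^ → 37 ^ 296 = 269. Stack: [269]
STORE_FAST z → z=269. Stack: []
LOAD_FAST c → push 12. Stack: [12]
LOAD_CONST → push 8. Stack: [12, 8]
BINARY_OP + → 12 + 8 = 20. Stack: [20]
STORE_FAST k → k=20. Stack: []
LOAD_FAST z → push 269. Stack: [269]
RETURN_VALUE → return 269.

269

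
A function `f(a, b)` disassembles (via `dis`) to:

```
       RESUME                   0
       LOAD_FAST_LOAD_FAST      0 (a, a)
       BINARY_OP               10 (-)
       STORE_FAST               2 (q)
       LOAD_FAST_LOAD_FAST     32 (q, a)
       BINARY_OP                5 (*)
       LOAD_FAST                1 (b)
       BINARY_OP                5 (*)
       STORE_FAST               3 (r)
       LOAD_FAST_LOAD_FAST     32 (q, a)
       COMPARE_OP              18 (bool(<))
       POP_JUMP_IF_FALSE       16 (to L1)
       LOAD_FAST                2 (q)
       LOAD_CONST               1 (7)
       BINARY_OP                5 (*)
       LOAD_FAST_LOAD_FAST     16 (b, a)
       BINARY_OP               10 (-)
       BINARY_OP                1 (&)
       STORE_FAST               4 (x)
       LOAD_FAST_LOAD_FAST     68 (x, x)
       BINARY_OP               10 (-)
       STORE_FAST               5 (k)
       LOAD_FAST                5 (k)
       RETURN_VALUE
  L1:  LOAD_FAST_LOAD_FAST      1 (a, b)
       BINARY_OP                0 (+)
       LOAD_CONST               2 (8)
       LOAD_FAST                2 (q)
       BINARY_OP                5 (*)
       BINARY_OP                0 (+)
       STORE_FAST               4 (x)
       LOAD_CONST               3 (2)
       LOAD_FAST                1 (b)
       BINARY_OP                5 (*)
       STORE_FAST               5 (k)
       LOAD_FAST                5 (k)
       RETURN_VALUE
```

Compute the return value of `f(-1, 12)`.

24

LOAD_FAST_LOAD_FAST a,a → push -1,-1. Stack: [-1, -1]
BINARY_OP - → -1 - -1 = 0. Stack: [0]
STORE_FAST q → q=0. Stack: []
LOAD_FAST_LOAD_FAST q,a → push 0,-1. Stack: [0, -1]
BINARY_OP * → 0 * -1 = 0. Stack: [0]
LOAD_FAST b → push 12. Stack: [0, 12]
BINARY_OP * → 0 * 12 = 0. Stack: [0]
STORE_FAST r → r=0. Stack: []
LOAD_FAST_LOAD_FAST q,a → push 0,-1. Stack: [0, -1]
COMPARE_OP bool(<) → 0 vs -1 = False. Stack: [False]
POP_JUMP_IF_FALSE → pop False; jump. Stack: []
LOAD_FAST_LOAD_FAST a,b → push -1,12. Stack: [-1, 12]
BINARY_OP + → -1 + 12 = 11. Stack: [11]
LOAD_CONST → push 8. Stack: [11, 8]
LOAD_FAST q → push 0. Stack: [11, 8, 0]
BINARY_OP * → 8 * 0 = 0. Stack: [11, 0]
BINARY_OP + → 11 + 0 = 11. Stack: [11]
STORE_FAST x → x=11. Stack: []
LOAD_CONST → push 2. Stack: [2]
LOAD_FAST b → push 12. Stack: [2, 12]
BINARY_OP * → 2 * 12 = 24. Stack: [24]
STORE_FAST k → k=24. Stack: []
LOAD_FAST k → push 24. Stack: [24]
RETURN_VALUE → return 24.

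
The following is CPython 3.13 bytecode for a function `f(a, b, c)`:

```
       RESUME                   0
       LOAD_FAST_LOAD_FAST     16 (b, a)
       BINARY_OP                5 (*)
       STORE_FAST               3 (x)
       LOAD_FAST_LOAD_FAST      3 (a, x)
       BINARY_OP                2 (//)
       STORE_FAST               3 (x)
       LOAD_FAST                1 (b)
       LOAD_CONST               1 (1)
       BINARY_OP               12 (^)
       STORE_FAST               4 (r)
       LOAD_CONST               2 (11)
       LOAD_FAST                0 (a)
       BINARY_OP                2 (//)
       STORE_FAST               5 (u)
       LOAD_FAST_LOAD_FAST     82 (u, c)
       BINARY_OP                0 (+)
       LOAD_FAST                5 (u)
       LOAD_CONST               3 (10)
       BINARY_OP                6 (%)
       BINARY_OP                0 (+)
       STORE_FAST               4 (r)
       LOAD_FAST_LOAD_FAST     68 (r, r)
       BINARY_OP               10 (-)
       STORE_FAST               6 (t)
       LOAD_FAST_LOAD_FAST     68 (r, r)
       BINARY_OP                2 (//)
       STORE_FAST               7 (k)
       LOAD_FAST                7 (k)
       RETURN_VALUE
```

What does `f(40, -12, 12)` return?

LOAD_FAST_LOAD_FAST b,a → push -12,40. Stack: [-12, 40]
BINARY_OP * → -12 * 40 = -480. Stack: [-480]
STORE_FAST x → x=-480. Stack: []
LOAD_FAST_LOAD_FAST a,x → push 40,-480. Stack: [40, -480]
BINARY_OP // → 40 // -480 = -1. Stack: [-1]
STORE_FAST x → x=-1. Stack: []
LOAD_FAST b → push -12. Stack: [-12]
LOAD_CONST → push 1. Stack: [-12, 1]
BINARY_OP ^ → -12 ^ 1 = -11. Stack: [-11]
STORE_FAST r → r=-11. Stack: []
LOAD_CONST → push 11. Stack: [11]
LOAD_FAST a → push 40. Stack: [11, 40]
BINARY_OP // → 11 // 40 = 0. Stack: [0]
STORE_FAST u → u=0. Stack: []
LOAD_FAST_LOAD_FAST u,c → push 0,12. Stack: [0, 12]
BINARY_OP + → 0 + 12 = 12. Stack: [12]
LOAD_FAST u → push 0. Stack: [12, 0]
LOAD_CONST → push 10. Stack: [12, 0, 10]
BINARY_OP % → 0 % 10 = 0. Stack: [12, 0]
BINARY_OP + → 12 + 0 = 12. Stack: [12]
STORE_FAST r → r=12. Stack: []
LOAD_FAST_LOAD_FAST r,r → push 12,12. Stack: [12, 12]
BINARY_OP - → 12 - 12 = 0. Stack: [0]
STORE_FAST t → t=0. Stack: []
LOAD_FAST_LOAD_FAST r,r → push 12,12. Stack: [12, 12]
BINARY_OP // → 12 // 12 = 1. Stack: [1]
STORE_FAST k → k=1. Stack: []
LOAD_FAST k → push 1. Stack: [1]
RETURN_VALUE → return 1.

1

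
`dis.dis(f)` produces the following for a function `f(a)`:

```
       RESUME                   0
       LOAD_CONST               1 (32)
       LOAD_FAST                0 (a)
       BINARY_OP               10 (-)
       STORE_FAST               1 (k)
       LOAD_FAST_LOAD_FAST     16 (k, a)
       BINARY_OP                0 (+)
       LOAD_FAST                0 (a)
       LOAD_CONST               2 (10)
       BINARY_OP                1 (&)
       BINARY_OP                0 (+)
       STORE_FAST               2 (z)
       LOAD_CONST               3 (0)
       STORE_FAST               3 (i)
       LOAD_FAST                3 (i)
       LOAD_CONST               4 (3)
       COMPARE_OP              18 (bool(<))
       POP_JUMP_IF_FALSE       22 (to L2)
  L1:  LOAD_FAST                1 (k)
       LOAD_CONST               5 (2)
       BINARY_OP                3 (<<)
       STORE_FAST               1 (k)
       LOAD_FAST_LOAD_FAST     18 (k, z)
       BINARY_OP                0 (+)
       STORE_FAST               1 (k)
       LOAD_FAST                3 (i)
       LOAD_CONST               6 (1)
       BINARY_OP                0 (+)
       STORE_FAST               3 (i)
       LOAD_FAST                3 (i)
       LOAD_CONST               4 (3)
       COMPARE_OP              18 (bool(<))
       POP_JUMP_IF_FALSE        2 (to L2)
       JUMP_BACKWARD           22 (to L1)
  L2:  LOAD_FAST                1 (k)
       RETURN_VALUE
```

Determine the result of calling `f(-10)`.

LOAD_CONST → push 32. Stack: [32]
LOAD_FAST a → push -10. Stack: [32, -10]
BINARY_OP - → 32 - -10 = 42. Stack: [42]
STORE_FAST k → k=42. Stack: []
LOAD_FAST_LOAD_FAST k,a → push 42,-10. Stack: [42, -10]
BINARY_OP + → 42 + -10 = 32. Stack: [32]
LOAD_FAST a → push -10. Stack: [32, -10]
LOAD_CONST → push 10. Stack: [32, -10, 10]
BINARY_OP & → -10 & 10 = 2. Stack: [32, 2]
BINARY_OP + → 32 + 2 = 34. Stack: [34]
STORE_FAST z → z=34. Stack: []
LOAD_CONST → push 0. Stack: [0]
STORE_FAST i → i=0. Stack: []
LOAD_FAST i → push 0. Stack: [0]
LOAD_CONST → push 3. Stack: [0, 3]
COMPARE_OP bool(<) → 0 vs 3 = True. Stack: [True]
POP_JUMP_IF_FALSE → pop True; no jump. Stack: []
LOAD_FAST k → push 42. Stack: [42]
LOAD_CONST → push 2. Stack: [42, 2]
BINARY_OP << → 42 << 2 = 168. Stack: [168]
STORE_FAST k → k=168. Stack: []
LOAD_FAST_LOAD_FAST k,z → push 168,34. Stack: [168, 34]
BINARY_OP + → 168 + 34 = 202. Stack: [202]
STORE_FAST k → k=202. Stack: []
LOAD_FAST i → push 0. Stack: [0]
LOAD_CONST → push 1. Stack: [0, 1]
BINARY_OP + → 0 + 1 = 1. Stack: [1]
STORE_FAST i → i=1. Stack: []
LOAD_FAST i → push 1. Stack: [1]
LOAD_CONST → push 3. Stack: [1, 3]
COMPARE_OP bool(<) → 1 vs 3 = True. Stack: [True]
POP_JUMP_IF_FALSE → pop True; no jump. Stack: []
LOAD_FAST k → push 202. Stack: [202]
LOAD_CONST → push 2. Stack: [202, 2]
BINARY_OP << → 202 << 2 = 808. Stack: [808]
STORE_FAST k → k=808. Stack: []
LOAD_FAST_LOAD_FAST k,z → push 808,34. Stack: [808, 34]
BINARY_OP + → 808 + 34 = 842. Stack: [842]
STORE_FAST k → k=842. Stack: []
LOAD_FAST i → push 1. Stack: [1]
LOAD_CONST → push 1. Stack: [1, 1]
BINARY_OP + → 1 + 1 = 2. Stack: [2]
STORE_FAST i → i=2. Stack: []
LOAD_FAST i → push 2. Stack: [2]
LOAD_CONST → push 3. Stack: [2, 3]
COMPARE_OP bool(<) → 2 vs 3 = True. Stack: [True]
POP_JUMP_IF_FALSE → pop True; no jump. Stack: []
LOAD_FAST k → push 842. Stack: [842]
LOAD_CONST → push 2. Stack: [842, 2]
BINARY_OP << → 842 << 2 = 3368. Stack: [3368]
STORE_FAST k → k=3368. Stack: []
LOAD_FAST_LOAD_FAST k,z → push 3368,34. Stack: [3368, 34]
BINARY_OP + → 3368 + 34 = 3402. Stack: [3402]
STORE_FAST k → k=3402. Stack: []
LOAD_FAST i → push 2. Stack: [2]
LOAD_CONST → push 1. Stack: [2, 1]
BINARY_OP + → 2 + 1 = 3. Stack: [3]
STORE_FAST i → i=3. Stack: []
LOAD_FAST i → push 3. Stack: [3]
LOAD_CONST → push 3. Stack: [3, 3]
COMPARE_OP bool(<) → 3 vs 3 = False. Stack: [False]
POP_JUMP_IF_FALSE → pop False; jump. Stack: []
LOAD_FAST k → push 3402. Stack: [3402]
RETURN_VALUE → return 3402.

3402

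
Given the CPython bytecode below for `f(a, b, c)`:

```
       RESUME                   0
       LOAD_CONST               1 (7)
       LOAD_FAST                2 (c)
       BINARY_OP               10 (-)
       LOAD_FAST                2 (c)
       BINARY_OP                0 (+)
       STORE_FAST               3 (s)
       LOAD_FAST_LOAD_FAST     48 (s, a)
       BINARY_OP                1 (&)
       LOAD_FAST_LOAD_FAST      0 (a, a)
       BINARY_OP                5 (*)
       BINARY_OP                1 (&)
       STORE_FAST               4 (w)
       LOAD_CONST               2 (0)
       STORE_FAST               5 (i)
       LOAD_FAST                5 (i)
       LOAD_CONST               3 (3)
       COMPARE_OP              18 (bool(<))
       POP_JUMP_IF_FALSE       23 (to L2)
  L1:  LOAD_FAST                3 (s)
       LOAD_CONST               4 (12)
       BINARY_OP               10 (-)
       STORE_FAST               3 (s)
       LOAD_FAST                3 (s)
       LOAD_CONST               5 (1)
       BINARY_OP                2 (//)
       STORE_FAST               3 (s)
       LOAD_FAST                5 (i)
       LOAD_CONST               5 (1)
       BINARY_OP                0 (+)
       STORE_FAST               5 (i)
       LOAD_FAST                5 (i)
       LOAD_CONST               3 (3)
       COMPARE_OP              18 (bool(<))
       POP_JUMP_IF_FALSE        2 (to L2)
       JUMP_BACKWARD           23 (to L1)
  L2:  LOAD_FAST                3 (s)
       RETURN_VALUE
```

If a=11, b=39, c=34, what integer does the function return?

LOAD_CONST → push 7
LOAD_FAST c → push 34
BINARY_OP - → 7 - 34 = -27
LOAD_FAST c → push 34
BINARY_OP + → -27 + 34 = 7
STORE_FAST s → s=7
LOAD_FAST_LOAD_FAST s,a → push 7,11
BINARY_OP & → 7 & 11 = 3
LOAD_FAST_LOAD_FAST a,a → push 11,11
BINARY_OP * → 11 * 11 = 121
BINARY_OP & → 3 & 121 = 1
STORE_FAST w → w=1
LOAD_CONST → push 0
STORE_FAST i → i=0
LOAD_FAST i → push 0
LOAD_CONST → push 3
COMPARE_OP bool(<) → 0 vs 3 = True
POP_JUMP_IF_FALSE → pop True; no jump
LOAD_FAST s → push 7
LOAD_CONST → push 12
BINARY_OP - → 7 - 12 = -5
STORE_FAST s → s=-5
LOAD_FAST s → push -5
LOAD_CONST → push 1
BINARY_OP // → -5 // 1 = -5
STORE_FAST s → s=-5
LOAD_FAST i → push 0
LOAD_CONST → push 1
BINARY_OP + → 0 + 1 = 1
STORE_FAST i → i=1
LOAD_FAST i → push 1
LOAD_CONST → push 3
COMPARE_OP bool(<) → 1 vs 3 = True
POP_JUMP_IF_FALSE → pop True; no jump
LOAD_FAST s → push -5
LOAD_CONST → push 12
BINARY_OP - → -5 - 12 = -17
STORE_FAST s → s=-17
LOAD_FAST s → push -17
LOAD_CONST → push 1
BINARY_OP // → -17 // 1 = -17
STORE_FAST s → s=-17
LOAD_FAST i → push 1
LOAD_CONST → push 1
BINARY_OP + → 1 + 1 = 2
STORE_FAST i → i=2
LOAD_FAST i → push 2
LOAD_CONST → push 3
COMPARE_OP bool(<) → 2 vs 3 = True
POP_JUMP_IF_FALSE → pop True; no jump
LOAD_FAST s → push -17
LOAD_CONST → push 12
BINARY_OP - → -17 - 12 = -29
STORE_FAST s → s=-29
LOAD_FAST s → push -29
LOAD_CONST → push 1
BINARY_OP // → -29 // 1 = -29
STORE_FAST s → s=-29
LOAD_FAST i → push 2
LOAD_CONST → push 1
BINARY_OP + → 2 + 1 = 3
STORE_FAST i → i=3
LOAD_FAST i → push 3
LOAD_CONST → push 3
COMPARE_OP bool(<) → 3 vs 3 = False
POP_JUMP_IF_FALSE → pop False; jump
LOAD_FAST s → push -29
RETURN_VALUE → return -29.

-29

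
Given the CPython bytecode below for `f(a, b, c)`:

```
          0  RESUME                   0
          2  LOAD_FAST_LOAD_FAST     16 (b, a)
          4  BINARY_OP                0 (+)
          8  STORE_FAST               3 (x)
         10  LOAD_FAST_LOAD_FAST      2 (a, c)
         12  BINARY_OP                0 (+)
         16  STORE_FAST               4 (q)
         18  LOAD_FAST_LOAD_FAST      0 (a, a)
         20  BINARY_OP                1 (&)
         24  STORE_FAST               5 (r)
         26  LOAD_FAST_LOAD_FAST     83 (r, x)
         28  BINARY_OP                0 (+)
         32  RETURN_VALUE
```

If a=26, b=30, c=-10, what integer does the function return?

LOAD_FAST_LOAD_FAST b,a → push 30,26. Stack: [30, 26]
BINARY_OP + → 30 + 26 = 56. Stack: [56]
STORE_FAST x → x=56. Stack: []
LOAD_FAST_LOAD_FAST a,c → push 26,-10. Stack: [26, -10]
BINARY_OP + → 26 + -10 = 16. Stack: [16]
STORE_FAST q → q=16. Stack: []
LOAD_FAST_LOAD_FAST a,a → push 26,26. Stack: [26, 26]
BINARY_OP & → 26 & 26 = 26. Stack: [26]
STORE_FAST r → r=26. Stack: []
LOAD_FAST_LOAD_FAST r,x → push 26,56. Stack: [26, 56]
BINARY_OP + → 26 + 56 = 82. Stack: [82]
RETURN_VALUE → return 82.

82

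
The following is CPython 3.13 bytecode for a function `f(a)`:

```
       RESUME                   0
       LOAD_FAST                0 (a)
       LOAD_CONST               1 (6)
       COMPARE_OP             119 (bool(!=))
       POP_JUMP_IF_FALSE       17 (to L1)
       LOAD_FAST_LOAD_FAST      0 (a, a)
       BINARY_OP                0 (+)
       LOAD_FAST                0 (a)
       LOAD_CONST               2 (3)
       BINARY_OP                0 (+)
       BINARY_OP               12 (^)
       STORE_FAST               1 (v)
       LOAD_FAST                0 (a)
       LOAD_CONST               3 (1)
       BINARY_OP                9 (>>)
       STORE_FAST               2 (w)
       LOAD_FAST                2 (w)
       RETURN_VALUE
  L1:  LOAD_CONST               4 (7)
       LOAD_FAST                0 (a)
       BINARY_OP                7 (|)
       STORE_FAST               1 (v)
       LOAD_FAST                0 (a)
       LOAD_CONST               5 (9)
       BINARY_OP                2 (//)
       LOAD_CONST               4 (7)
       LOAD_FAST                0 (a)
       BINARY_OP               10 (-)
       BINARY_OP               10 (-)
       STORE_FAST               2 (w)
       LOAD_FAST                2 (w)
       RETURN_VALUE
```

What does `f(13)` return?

6

LOAD_FAST a → push 13. Stack: [13]
LOAD_CONST → push 6. Stack: [13, 6]
COMPARE_OP bool(!=) → 13 vs 6 = True. Stack: [True]
POP_JUMP_IF_FALSE → pop True; no jump. Stack: []
LOAD_FAST_LOAD_FAST a,a → push 13,13. Stack: [13, 13]
BINARY_OP + → 13 + 13 = 26. Stack: [26]
LOAD_FAST a → push 13. Stack: [26, 13]
LOAD_CONST → push 3. Stack: [26, 13, 3]
BINARY_OP + → 13 + 3 = 16. Stack: [26, 16]
BINARY_OP ^ → 26 ^ 16 = 10. Stack: [10]
STORE_FAST v → v=10. Stack: []
LOAD_FAST a → push 13. Stack: [13]
LOAD_CONST → push 1. Stack: [13, 1]
BINARY_OP >> → 13 >> 1 = 6. Stack: [6]
STORE_FAST w → w=6. Stack: []
LOAD_FAST w → push 6. Stack: [6]
RETURN_VALUE → return 6.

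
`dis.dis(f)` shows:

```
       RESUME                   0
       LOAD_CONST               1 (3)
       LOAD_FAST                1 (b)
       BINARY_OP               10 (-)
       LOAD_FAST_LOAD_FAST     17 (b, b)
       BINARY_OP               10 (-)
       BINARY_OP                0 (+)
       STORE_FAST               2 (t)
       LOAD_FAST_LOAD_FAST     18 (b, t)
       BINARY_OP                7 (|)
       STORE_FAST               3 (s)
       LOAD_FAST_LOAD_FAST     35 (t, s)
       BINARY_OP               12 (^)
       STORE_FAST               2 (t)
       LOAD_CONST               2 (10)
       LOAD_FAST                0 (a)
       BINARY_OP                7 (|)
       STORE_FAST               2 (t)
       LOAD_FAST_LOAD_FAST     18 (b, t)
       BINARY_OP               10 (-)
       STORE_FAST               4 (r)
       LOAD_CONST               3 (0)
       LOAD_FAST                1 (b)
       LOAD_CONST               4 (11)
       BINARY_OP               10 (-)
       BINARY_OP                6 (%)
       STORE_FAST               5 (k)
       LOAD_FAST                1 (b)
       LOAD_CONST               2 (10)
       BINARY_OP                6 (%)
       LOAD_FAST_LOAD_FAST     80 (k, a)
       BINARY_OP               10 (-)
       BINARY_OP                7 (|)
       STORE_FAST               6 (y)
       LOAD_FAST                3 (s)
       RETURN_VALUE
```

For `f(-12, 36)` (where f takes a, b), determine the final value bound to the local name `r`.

LOAD_CONST → push 3. Stack: [3]
LOAD_FAST b → push 36. Stack: [3, 36]
BINARY_OP - → 3 - 36 = -33. Stack: [-33]
LOAD_FAST_LOAD_FAST b,b → push 36,36. Stack: [-33, 36, 36]
BINARY_OP - → 36 - 36 = 0. Stack: [-33, 0]
BINARY_OP + → -33 + 0 = -33. Stack: [-33]
STORE_FAST t → t=-33. Stack: []
LOAD_FAST_LOAD_FAST b,t → push 36,-33. Stack: [36, -33]
BINARY_OP | → 36 | -33 = -1. Stack: [-1]
STORE_FAST s → s=-1. Stack: []
LOAD_FAST_LOAD_FAST t,s → push -33,-1. Stack: [-33, -1]
BINARY_OP ^ → -33 ^ -1 = 32. Stack: [32]
STORE_FAST t → t=32. Stack: []
LOAD_CONST → push 10. Stack: [10]
LOAD_FAST a → push -12. Stack: [10, -12]
BINARY_OP | → 10 | -12 = -2. Stack: [-2]
STORE_FAST t → t=-2. Stack: []
LOAD_FAST_LOAD_FAST b,t → push 36,-2. Stack: [36, -2]
BINARY_OP - → 36 - -2 = 38. Stack: [38]
STORE_FAST r → r=38. Stack: []
LOAD_CONST → push 0. Stack: [0]
LOAD_FAST b → push 36. Stack: [0, 36]
LOAD_CONST → push 11. Stack: [0, 36, 11]
BINARY_OP - → 36 - 11 = 25. Stack: [0, 25]
BINARY_OP % → 0 % 25 = 0. Stack: [0]
STORE_FAST k → k=0. Stack: []
LOAD_FAST b → push 36. Stack: [36]
LOAD_CONST → push 10. Stack: [36, 10]
BINARY_OP % → 36 % 10 = 6. Stack: [6]
LOAD_FAST_LOAD_FAST k,a → push 0,-12. Stack: [6, 0, -12]
BINARY_OP - → 0 - -12 = 12. Stack: [6, 12]
BINARY_OP | → 6 | 12 = 14. Stack: [14]
STORE_FAST y → y=14. Stack: []
LOAD_FAST s → push -1. Stack: [-1]
RETURN_VALUE → return -1.

38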